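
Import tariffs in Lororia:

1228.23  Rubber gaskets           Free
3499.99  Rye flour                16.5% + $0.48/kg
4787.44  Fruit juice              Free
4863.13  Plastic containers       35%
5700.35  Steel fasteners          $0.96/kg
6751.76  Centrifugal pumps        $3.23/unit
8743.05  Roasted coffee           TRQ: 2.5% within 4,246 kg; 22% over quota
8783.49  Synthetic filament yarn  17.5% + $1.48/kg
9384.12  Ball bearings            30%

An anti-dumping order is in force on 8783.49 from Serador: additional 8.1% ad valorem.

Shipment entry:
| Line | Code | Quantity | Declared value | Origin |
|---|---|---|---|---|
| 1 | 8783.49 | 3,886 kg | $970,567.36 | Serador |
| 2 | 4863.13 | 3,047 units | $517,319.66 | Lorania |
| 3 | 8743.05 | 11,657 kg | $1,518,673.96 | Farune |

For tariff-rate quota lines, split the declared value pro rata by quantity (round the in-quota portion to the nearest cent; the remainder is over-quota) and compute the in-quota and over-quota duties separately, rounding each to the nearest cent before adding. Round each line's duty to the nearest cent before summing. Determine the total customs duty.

Line 1 (8783.49, Serador, 3,886 kg, $970,567.36):
Base rate for 8783.49 is 17.5% + $1.48/kg.
Additional duty on 8783.49 from Serador: +8.1%. Applied ad valorem rate: 17.5% + 8.1% = 25.6%.
Duty = $970,567.36 × 25.6% + 3,886 × $1.48 = $254,216.52.
Line 2 (4863.13, Lorania, 3,047 units, $517,319.66):
Base rate for 4863.13 is 35%.
Duty = $517,319.66 × 35% = $181,061.88.
Line 3 (8743.05, Farune, 11,657 kg, $1,518,673.96):
Code 8743.05 is under a tariff-rate quota (threshold 4,246 kg). In-quota: 4,246 kg at 2.5%; over-quota: 7,411 kg at 22%.
Pro-rata value split: in-quota = $1,518,673.96 × 4,246/11,657 = $553,168.88; over-quota = $1,518,673.96 − $553,168.88 = $965,505.08.
In-quota duty = $553,168.88 × 2.5% = $13,829.22. Over-quota duty = $965,505.08 × 22% = $212,411.12.
Line duty = $13,829.22 + $212,411.12 = $226,240.34.
Total = $254,216.52 + $181,061.88 + $226,240.34 = $661,518.74.

$661,518.74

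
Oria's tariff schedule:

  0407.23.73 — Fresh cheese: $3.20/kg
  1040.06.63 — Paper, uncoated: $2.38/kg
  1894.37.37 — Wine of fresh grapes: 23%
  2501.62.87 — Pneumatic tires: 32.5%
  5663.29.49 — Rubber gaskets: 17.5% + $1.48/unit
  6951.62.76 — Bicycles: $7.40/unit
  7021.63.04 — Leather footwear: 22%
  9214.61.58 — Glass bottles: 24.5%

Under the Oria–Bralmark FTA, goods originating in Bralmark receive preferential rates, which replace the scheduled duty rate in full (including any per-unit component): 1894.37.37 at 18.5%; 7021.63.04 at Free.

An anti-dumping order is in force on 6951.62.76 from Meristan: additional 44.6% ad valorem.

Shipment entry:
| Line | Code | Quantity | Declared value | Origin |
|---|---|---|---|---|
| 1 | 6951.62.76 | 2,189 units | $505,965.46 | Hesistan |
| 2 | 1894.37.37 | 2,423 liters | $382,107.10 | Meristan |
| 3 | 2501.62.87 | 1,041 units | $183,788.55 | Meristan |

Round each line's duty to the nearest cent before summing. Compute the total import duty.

Line 1 (6951.62.76, Hesistan, 2,189 units, $505,965.46):
Base rate for 6951.62.76 is $7.40/unit.
The additional-duty order on 6951.62.76 targets Meristan, not Hesistan; it does not apply.
Duty = 2,189 × $7.40 = $16,198.60.
Line 2 (1894.37.37, Meristan, 2,423 liters, $382,107.10):
Base rate for 1894.37.37 is 23%.
1894.37.37 has an FTA preferential rate, but origin Meristan is not Bralmark; base rate stands.
Duty = $382,107.10 × 23% = $87,884.63.
Line 3 (2501.62.87, Meristan, 1,041 units, $183,788.55):
Base rate for 2501.62.87 is 32.5%.
Duty = $183,788.55 × 32.5% = $59,731.28.
Total = $16,198.60 + $87,884.63 + $59,731.28 = $163,814.51.

$163,814.51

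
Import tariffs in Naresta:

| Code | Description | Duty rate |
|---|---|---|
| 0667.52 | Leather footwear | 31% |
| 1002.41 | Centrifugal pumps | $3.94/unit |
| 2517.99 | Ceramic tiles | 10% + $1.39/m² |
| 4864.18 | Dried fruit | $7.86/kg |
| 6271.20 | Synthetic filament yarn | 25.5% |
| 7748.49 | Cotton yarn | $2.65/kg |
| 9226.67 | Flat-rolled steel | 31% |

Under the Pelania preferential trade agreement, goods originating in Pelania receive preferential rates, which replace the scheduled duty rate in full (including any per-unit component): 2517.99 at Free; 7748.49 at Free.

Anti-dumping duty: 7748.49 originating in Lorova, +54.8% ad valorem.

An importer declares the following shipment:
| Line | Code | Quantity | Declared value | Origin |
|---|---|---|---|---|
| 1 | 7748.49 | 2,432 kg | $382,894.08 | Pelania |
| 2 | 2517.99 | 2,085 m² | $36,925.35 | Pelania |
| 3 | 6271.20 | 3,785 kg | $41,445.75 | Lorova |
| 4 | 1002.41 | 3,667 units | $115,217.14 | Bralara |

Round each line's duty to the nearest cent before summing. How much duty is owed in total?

$25,016.65

Line 1 (7748.49, Pelania, 2,432 kg, $382,894.08):
Base rate for 7748.49 is $2.65/kg.
Origin Pelania qualifies under the Naresta–Pelania agreement and 7748.49 is covered: preferential rate Free applies instead.
The additional-duty order on 7748.49 targets Lorova, not Pelania; it does not apply.
Duty = $382,894.08 × 0% = $0.00.
Line 2 (2517.99, Pelania, 2,085 m², $36,925.35):
Base rate for 2517.99 is 10% + $1.39/m².
Origin Pelania qualifies under the Naresta–Pelania agreement and 2517.99 is covered: preferential rate Free applies instead.
Duty = $36,925.35 × 0% = $0.00.
Line 3 (6271.20, Lorova, 3,785 kg, $41,445.75):
Base rate for 6271.20 is 25.5%.
Duty = $41,445.75 × 25.5% = $10,568.67.
Line 4 (1002.41, Bralara, 3,667 units, $115,217.14):
Base rate for 1002.41 is $3.94/unit.
Duty = 3,667 × $3.94 = $14,447.98.
Total = $0.00 + $0.00 + $10,568.67 + $14,447.98 = $25,016.65.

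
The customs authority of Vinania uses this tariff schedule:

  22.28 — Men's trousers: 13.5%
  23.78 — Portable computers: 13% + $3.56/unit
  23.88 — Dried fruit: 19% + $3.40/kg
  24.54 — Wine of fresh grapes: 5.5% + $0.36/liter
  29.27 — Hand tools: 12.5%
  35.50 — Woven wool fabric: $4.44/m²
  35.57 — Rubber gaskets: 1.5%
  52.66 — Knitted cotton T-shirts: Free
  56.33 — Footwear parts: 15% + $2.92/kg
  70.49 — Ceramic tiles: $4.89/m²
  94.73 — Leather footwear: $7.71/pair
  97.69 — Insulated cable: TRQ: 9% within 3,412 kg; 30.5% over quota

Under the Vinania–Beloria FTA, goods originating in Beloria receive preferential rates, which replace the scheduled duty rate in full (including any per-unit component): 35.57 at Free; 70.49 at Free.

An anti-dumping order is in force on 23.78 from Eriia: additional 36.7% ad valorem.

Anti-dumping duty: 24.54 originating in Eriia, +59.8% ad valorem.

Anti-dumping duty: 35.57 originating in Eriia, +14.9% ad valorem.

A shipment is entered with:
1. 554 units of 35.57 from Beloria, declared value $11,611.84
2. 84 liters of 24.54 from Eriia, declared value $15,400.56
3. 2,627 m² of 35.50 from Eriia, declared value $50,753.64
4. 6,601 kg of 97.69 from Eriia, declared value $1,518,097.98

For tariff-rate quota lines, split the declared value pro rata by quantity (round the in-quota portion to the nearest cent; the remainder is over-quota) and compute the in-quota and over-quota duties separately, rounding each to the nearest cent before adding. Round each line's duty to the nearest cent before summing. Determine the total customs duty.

Line 1 (35.57, Beloria, 554 units, $11,611.84):
Base rate for 35.57 is 1.5%.
Origin Beloria qualifies under the Vinania–Beloria agreement and 35.57 is covered: preferential rate Free applies instead.
The additional-duty order on 35.57 targets Eriia, not Beloria; it does not apply.
Duty = $11,611.84 × 0% = $0.00.
Line 2 (24.54, Eriia, 84 liters, $15,400.56):
Base rate for 24.54 is 5.5% + $0.36/liter.
Additional duty on 24.54 from Eriia: +59.8%. Applied ad valorem rate: 5.5% + 59.8% = 65.3%.
Duty = $15,400.56 × 65.3% + 84 × $0.36 = $10,086.81.
Line 3 (35.50, Eriia, 2,627 m², $50,753.64):
Base rate for 35.50 is $4.44/m².
Duty = 2,627 × $4.44 = $11,663.88.
Line 4 (97.69, Eriia, 6,601 kg, $1,518,097.98):
Code 97.69 is under a tariff-rate quota (threshold 3,412 kg). In-quota: 3,412 kg at 9%; over-quota: 3,189 kg at 30.5%.
Pro-rata value split: in-quota = $1,518,097.98 × 3,412/6,601 = $784,691.76; over-quota = $1,518,097.98 − $784,691.76 = $733,406.22.
In-quota duty = $784,691.76 × 9% = $70,622.26. Over-quota duty = $733,406.22 × 30.5% = $223,688.90.
Line duty = $70,622.26 + $223,688.90 = $294,311.16.
Total = $0.00 + $10,086.81 + $11,663.88 + $294,311.16 = $316,061.85.

$316,061.85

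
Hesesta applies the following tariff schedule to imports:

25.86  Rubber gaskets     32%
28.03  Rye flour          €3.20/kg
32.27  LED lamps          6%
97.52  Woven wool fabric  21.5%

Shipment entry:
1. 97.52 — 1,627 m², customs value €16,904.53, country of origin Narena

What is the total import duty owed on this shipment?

Line 1 (97.52, Narena, 1,627 m², €16,904.53):
Base rate for 97.52 is 21.5%.
Duty = €16,904.53 × 21.5% = €3,634.47.

€3,634.47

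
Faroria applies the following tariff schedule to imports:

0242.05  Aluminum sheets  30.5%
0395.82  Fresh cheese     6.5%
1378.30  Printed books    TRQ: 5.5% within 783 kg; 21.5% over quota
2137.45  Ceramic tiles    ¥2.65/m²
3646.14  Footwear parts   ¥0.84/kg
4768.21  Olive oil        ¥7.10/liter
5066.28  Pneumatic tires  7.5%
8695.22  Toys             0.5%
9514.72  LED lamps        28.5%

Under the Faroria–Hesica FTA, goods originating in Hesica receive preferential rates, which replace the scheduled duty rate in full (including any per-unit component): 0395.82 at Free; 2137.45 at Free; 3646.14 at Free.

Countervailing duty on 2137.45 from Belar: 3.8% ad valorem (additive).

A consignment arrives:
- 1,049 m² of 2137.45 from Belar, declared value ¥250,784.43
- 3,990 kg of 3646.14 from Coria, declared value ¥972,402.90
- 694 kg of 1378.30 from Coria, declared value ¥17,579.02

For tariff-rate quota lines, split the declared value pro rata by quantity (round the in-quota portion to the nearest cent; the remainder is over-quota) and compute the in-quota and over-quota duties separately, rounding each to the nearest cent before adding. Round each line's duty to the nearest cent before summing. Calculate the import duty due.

Line 1 (2137.45, Belar, 1,049 m², ¥250,784.43):
Base rate for 2137.45 is ¥2.65/m².
2137.45 has an FTA preferential rate, but origin Belar is not Hesica; base rate stands.
Additional duty on 2137.45 from Belar: +3.8% ad valorem. Applied ad valorem rate = 3.8%.
Duty = ¥250,784.43 × 3.8% + 1,049 × ¥2.65 = ¥12,309.66.
Line 2 (3646.14, Coria, 3,990 kg, ¥972,402.90):
Base rate for 3646.14 is ¥0.84/kg.
3646.14 has an FTA preferential rate, but origin Coria is not Hesica; base rate stands.
Duty = 3,990 × ¥0.84 = ¥3,351.60.
Line 3 (1378.30, Coria, 694 kg, ¥17,579.02):
Code 1378.30 is under a tariff-rate quota (threshold 783 kg). Quantity 694 kg is within the quota, so the in-quota rate 5.5% applies to the full value.
Duty = ¥17,579.02 × 5.5% = ¥966.85.
Total = ¥12,309.66 + ¥3,351.60 + ¥966.85 = ¥16,628.11.

¥16,628.11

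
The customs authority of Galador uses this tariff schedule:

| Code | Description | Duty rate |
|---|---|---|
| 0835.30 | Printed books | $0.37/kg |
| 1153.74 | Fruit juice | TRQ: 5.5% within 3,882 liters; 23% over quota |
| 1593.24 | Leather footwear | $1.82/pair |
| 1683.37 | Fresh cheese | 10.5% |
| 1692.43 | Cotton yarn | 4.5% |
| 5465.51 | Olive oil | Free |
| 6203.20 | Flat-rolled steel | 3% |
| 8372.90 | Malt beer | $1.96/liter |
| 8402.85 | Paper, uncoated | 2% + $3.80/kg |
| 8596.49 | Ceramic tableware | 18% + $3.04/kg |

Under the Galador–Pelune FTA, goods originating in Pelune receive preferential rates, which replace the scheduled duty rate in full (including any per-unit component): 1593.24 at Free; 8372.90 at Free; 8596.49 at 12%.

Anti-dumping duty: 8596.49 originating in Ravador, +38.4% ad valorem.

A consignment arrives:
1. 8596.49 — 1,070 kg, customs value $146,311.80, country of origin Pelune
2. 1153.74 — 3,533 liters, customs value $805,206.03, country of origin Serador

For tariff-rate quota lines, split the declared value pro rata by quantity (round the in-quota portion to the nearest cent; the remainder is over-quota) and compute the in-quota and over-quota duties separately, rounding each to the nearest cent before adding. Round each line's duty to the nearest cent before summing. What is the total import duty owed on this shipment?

Line 1 (8596.49, Pelune, 1,070 kg, $146,311.80):
Base rate for 8596.49 is 18% + $3.04/kg.
Origin Pelune qualifies under the Galador–Pelune agreement and 8596.49 is covered: preferential rate 12% applies instead.
The additional-duty order on 8596.49 targets Ravador, not Pelune; it does not apply.
Duty = $146,311.80 × 12% = $17,557.42.
Line 2 (1153.74, Serador, 3,533 liters, $805,206.03):
Code 1153.74 is under a tariff-rate quota (threshold 3,882 liters). Quantity 3,533 liters is within the quota, so the in-quota rate 5.5% applies to the full value.
Duty = $805,206.03 × 5.5% = $44,286.33.
Total = $17,557.42 + $44,286.33 = $61,843.75.

$61,843.75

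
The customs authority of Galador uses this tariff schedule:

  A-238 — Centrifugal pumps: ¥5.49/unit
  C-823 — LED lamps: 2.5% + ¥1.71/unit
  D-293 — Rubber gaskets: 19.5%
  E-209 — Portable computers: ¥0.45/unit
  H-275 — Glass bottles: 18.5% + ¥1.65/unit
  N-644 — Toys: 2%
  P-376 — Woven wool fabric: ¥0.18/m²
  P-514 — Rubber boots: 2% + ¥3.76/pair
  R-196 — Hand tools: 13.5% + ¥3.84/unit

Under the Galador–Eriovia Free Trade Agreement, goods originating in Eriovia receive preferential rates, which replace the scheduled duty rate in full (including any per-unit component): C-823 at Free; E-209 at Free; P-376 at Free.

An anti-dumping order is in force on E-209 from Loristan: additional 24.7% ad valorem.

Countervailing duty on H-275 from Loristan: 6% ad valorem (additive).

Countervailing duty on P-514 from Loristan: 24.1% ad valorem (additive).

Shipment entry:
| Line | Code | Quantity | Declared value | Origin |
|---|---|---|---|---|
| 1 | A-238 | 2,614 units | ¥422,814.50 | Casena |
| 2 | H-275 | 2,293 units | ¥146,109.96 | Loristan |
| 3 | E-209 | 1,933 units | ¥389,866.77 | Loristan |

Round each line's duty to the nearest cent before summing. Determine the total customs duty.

Line 1 (A-238, Casena, 2,614 units, ¥422,814.50):
Base rate for A-238 is ¥5.49/unit.
Duty = 2,614 × ¥5.49 = ¥14,350.86.
Line 2 (H-275, Loristan, 2,293 units, ¥146,109.96):
Base rate for H-275 is 18.5% + ¥1.65/unit.
Additional duty on H-275 from Loristan: +6%. Applied ad valorem rate: 18.5% + 6% = 24.5%.
Duty = ¥146,109.96 × 24.5% + 2,293 × ¥1.65 = ¥39,580.39.
Line 3 (E-209, Loristan, 1,933 units, ¥389,866.77):
Base rate for E-209 is ¥0.45/unit.
E-209 has an FTA preferential rate, but origin Loristan is not Eriovia; base rate stands.
Additional duty on E-209 from Loristan: +24.7% ad valorem. Applied ad valorem rate = 24.7%.
Duty = ¥389,866.77 × 24.7% + 1,933 × ¥0.45 = ¥97,166.94.
Total = ¥14,350.86 + ¥39,580.39 + ¥97,166.94 = ¥151,098.19.

¥151,098.19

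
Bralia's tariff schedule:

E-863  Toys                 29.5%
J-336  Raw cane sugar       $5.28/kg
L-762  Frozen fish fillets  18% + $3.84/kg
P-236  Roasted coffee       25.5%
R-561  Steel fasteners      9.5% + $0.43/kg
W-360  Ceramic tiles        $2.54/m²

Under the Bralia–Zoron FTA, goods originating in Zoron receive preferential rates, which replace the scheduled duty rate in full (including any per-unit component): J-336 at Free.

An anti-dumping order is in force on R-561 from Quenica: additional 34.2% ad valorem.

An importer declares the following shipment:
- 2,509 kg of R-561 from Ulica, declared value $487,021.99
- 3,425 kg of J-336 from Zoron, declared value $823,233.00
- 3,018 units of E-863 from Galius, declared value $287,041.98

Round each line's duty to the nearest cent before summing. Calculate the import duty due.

$132,023.34

Line 1 (R-561, Ulica, 2,509 kg, $487,021.99):
Base rate for R-561 is 9.5% + $0.43/kg.
The additional-duty order on R-561 targets Quenica, not Ulica; it does not apply.
Duty = $487,021.99 × 9.5% + 2,509 × $0.43 = $47,345.96.
Line 2 (J-336, Zoron, 3,425 kg, $823,233.00):
Base rate for J-336 is $5.28/kg.
Origin Zoron qualifies under the Bralia–Zoron agreement and J-336 is covered: preferential rate Free applies instead.
Duty = $823,233.00 × 0% = $0.00.
Line 3 (E-863, Galius, 3,018 units, $287,041.98):
Base rate for E-863 is 29.5%.
Duty = $287,041.98 × 29.5% = $84,677.38.
Total = $47,345.96 + $0.00 + $84,677.38 = $132,023.34.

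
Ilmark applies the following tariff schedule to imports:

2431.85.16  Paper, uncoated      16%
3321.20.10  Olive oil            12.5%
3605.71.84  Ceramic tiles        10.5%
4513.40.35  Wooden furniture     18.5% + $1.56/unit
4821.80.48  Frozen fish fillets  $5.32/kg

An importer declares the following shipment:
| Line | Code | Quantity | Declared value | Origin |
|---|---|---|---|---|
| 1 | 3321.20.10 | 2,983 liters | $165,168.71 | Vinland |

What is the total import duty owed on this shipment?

$20,646.09

Line 1 (3321.20.10, Vinland, 2,983 liters, $165,168.71):
Base rate for 3321.20.10 is 12.5%.
Duty = $165,168.71 × 12.5% = $20,646.09.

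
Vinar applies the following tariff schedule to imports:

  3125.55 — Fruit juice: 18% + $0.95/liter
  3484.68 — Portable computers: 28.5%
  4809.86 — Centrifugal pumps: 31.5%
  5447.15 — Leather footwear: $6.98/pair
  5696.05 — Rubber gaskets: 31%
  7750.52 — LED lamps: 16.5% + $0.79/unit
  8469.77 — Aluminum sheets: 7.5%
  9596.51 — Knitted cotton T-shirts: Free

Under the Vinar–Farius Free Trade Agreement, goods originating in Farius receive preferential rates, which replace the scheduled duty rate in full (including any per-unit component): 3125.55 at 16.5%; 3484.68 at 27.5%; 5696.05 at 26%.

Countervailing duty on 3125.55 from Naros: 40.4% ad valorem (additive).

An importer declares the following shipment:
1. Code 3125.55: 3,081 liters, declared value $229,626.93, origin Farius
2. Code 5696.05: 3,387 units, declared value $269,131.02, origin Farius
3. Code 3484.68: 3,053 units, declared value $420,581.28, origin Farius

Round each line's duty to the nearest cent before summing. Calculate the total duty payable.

Line 1 (3125.55, Farius, 3,081 liters, $229,626.93):
Base rate for 3125.55 is 18% + $0.95/liter.
Origin Farius qualifies under the Vinar–Farius agreement and 3125.55 is covered: preferential rate 16.5% applies instead.
The additional-duty order on 3125.55 targets Naros, not Farius; it does not apply.
Duty = $229,626.93 × 16.5% = $37,888.44.
Line 2 (5696.05, Farius, 3,387 units, $269,131.02):
Base rate for 5696.05 is 31%.
Origin Farius qualifies under the Vinar–Farius agreement and 5696.05 is covered: preferential rate 26% applies instead.
Duty = $269,131.02 × 26% = $69,974.07.
Line 3 (3484.68, Farius, 3,053 units, $420,581.28):
Base rate for 3484.68 is 28.5%.
Origin Farius qualifies under the Vinar–Farius agreement and 3484.68 is covered: preferential rate 27.5% applies instead.
Duty = $420,581.28 × 27.5% = $115,659.85.
Total = $37,888.44 + $69,974.07 + $115,659.85 = $223,522.36.

$223,522.36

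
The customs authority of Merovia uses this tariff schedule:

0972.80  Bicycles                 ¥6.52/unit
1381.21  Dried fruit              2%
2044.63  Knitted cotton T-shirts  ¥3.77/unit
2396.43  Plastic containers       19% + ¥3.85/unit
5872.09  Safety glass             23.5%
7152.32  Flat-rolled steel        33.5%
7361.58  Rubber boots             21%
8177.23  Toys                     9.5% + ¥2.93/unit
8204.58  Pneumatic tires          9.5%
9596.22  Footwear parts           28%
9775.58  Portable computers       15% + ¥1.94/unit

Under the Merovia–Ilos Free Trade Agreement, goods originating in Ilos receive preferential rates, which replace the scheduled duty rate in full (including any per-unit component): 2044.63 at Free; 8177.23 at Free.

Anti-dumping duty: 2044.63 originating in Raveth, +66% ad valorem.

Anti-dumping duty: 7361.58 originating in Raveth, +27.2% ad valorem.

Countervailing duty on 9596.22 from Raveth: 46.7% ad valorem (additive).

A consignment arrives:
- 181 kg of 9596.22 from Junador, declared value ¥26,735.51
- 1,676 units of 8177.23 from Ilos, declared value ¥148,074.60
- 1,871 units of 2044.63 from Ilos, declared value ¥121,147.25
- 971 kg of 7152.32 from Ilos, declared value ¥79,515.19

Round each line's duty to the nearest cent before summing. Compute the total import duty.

¥34,123.53

Line 1 (9596.22, Junador, 181 kg, ¥26,735.51):
Base rate for 9596.22 is 28%.
The additional-duty order on 9596.22 targets Raveth, not Junador; it does not apply.
Duty = ¥26,735.51 × 28% = ¥7,485.94.
Line 2 (8177.23, Ilos, 1,676 units, ¥148,074.60):
Base rate for 8177.23 is 9.5% + ¥2.93/unit.
Origin Ilos qualifies under the Merovia–Ilos agreement and 8177.23 is covered: preferential rate Free applies instead.
Duty = ¥148,074.60 × 0% = ¥0.00.
Line 3 (2044.63, Ilos, 1,871 units, ¥121,147.25):
Base rate for 2044.63 is ¥3.77/unit.
Origin Ilos qualifies under the Merovia–Ilos agreement and 2044.63 is covered: preferential rate Free applies instead.
The additional-duty order on 2044.63 targets Raveth, not Ilos; it does not apply.
Duty = ¥121,147.25 × 0% = ¥0.00.
Line 4 (7152.32, Ilos, 971 kg, ¥79,515.19):
Base rate for 7152.32 is 33.5%.
Origin Ilos is the FTA partner but 7152.32 is not on the preference list; base rate stands.
Duty = ¥79,515.19 × 33.5% = ¥26,637.59.
Total = ¥7,485.94 + ¥0.00 + ¥0.00 + ¥26,637.59 = ¥34,123.53.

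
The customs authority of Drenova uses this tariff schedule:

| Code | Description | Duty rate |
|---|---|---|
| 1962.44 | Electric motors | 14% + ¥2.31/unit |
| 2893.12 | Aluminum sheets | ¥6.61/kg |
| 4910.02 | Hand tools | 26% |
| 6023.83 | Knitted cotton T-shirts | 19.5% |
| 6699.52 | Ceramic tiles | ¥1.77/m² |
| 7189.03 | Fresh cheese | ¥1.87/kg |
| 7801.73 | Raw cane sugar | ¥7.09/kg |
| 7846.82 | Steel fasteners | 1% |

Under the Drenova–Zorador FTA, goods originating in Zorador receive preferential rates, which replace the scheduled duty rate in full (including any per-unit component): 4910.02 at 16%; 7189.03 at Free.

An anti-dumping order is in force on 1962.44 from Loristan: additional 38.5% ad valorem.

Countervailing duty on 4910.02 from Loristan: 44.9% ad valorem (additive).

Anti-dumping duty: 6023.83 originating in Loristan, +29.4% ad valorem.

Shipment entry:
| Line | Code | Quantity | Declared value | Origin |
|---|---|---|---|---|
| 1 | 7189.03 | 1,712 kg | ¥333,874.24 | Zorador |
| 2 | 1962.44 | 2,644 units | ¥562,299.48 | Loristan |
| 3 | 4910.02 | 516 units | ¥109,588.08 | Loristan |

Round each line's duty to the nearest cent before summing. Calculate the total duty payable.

Line 1 (7189.03, Zorador, 1,712 kg, ¥333,874.24):
Base rate for 7189.03 is ¥1.87/kg.
Origin Zorador qualifies under the Drenova–Zorador agreement and 7189.03 is covered: preferential rate Free applies instead.
Duty = ¥333,874.24 × 0% = ¥0.00.
Line 2 (1962.44, Loristan, 2,644 units, ¥562,299.48):
Base rate for 1962.44 is 14% + ¥2.31/unit.
Additional duty on 1962.44 from Loristan: +38.5%. Applied ad valorem rate: 14% + 38.5% = 52.5%.
Duty = ¥562,299.48 × 52.5% + 2,644 × ¥2.31 = ¥301,314.87.
Line 3 (4910.02, Loristan, 516 units, ¥109,588.08):
Base rate for 4910.02 is 26%.
4910.02 has an FTA preferential rate, but origin Loristan is not Zorador; base rate stands.
Additional duty on 4910.02 from Loristan: +44.9%. Applied ad valorem rate: 26% + 44.9% = 70.9%.
Duty = ¥109,588.08 × 70.9% = ¥77,697.95.
Total = ¥0.00 + ¥301,314.87 + ¥77,697.95 = ¥379,012.82.

¥379,012.82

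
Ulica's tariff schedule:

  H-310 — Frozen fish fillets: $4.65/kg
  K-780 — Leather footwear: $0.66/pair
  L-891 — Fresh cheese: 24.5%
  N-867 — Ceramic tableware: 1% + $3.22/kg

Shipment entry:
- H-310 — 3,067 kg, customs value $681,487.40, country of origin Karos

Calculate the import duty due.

$14,261.55

Line 1 (H-310, Karos, 3,067 kg, $681,487.40):
Base rate for H-310 is $4.65/kg.
Duty = 3,067 × $4.65 = $14,261.55.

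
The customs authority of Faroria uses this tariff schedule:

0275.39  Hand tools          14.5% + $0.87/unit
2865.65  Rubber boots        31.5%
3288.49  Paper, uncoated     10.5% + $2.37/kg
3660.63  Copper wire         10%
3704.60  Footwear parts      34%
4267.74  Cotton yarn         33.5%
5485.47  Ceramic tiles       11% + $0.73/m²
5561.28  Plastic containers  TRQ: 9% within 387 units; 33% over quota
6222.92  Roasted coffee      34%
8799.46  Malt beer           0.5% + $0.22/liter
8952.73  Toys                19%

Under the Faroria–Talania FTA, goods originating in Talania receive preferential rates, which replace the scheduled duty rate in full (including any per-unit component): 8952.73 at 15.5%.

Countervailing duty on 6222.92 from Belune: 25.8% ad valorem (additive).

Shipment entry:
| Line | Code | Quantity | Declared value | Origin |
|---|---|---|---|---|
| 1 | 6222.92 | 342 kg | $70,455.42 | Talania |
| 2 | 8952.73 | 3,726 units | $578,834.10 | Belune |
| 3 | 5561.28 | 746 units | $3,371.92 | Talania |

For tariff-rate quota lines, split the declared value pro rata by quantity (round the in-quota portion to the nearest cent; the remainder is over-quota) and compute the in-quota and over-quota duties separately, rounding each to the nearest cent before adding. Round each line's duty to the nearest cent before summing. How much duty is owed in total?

$134,626.23

Line 1 (6222.92, Talania, 342 kg, $70,455.42):
Base rate for 6222.92 is 34%.
Origin Talania is the FTA partner but 6222.92 is not on the preference list; base rate stands.
The additional-duty order on 6222.92 targets Belune, not Talania; it does not apply.
Duty = $70,455.42 × 34% = $23,954.84.
Line 2 (8952.73, Belune, 3,726 units, $578,834.10):
Base rate for 8952.73 is 19%.
8952.73 has an FTA preferential rate, but origin Belune is not Talania; base rate stands.
Duty = $578,834.10 × 19% = $109,978.48.
Line 3 (5561.28, Talania, 746 units, $3,371.92):
Code 5561.28 is under a tariff-rate quota (threshold 387 units). In-quota: 387 units at 9%; over-quota: 359 units at 33%.
Pro-rata value split: in-quota = $3,371.92 × 387/746 = $1,749.24; over-quota = $3,371.92 − $1,749.24 = $1,622.68.
In-quota duty = $1,749.24 × 9% = $157.43. Over-quota duty = $1,622.68 × 33% = $535.48.
Line duty = $157.43 + $535.48 = $692.91.
Total = $23,954.84 + $109,978.48 + $692.91 = $134,626.23.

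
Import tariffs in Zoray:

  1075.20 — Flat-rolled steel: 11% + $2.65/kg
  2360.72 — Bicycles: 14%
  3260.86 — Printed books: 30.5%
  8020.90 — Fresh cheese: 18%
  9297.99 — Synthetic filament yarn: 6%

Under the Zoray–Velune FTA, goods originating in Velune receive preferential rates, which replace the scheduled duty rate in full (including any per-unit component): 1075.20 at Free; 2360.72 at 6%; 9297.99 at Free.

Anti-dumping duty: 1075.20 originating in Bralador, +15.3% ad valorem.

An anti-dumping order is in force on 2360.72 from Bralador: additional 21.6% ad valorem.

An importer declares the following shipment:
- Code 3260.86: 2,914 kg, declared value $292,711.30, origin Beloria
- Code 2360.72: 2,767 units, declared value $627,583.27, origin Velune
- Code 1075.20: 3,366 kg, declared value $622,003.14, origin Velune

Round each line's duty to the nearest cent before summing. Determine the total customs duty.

$126,931.95

Line 1 (3260.86, Beloria, 2,914 kg, $292,711.30):
Base rate for 3260.86 is 30.5%.
Duty = $292,711.30 × 30.5% = $89,276.95.
Line 2 (2360.72, Velune, 2,767 units, $627,583.27):
Base rate for 2360.72 is 14%.
Origin Velune qualifies under the Zoray–Velune agreement and 2360.72 is covered: preferential rate 6% applies instead.
The additional-duty order on 2360.72 targets Bralador, not Velune; it does not apply.
Duty = $627,583.27 × 6% = $37,655.00.
Line 3 (1075.20, Velune, 3,366 kg, $622,003.14):
Base rate for 1075.20 is 11% + $2.65/kg.
Origin Velune qualifies under the Zoray–Velune agreement and 1075.20 is covered: preferential rate Free applies instead.
The additional-duty order on 1075.20 targets Bralador, not Velune; it does not apply.
Duty = $622,003.14 × 0% = $0.00.
Total = $89,276.95 + $37,655.00 + $0.00 = $126,931.95.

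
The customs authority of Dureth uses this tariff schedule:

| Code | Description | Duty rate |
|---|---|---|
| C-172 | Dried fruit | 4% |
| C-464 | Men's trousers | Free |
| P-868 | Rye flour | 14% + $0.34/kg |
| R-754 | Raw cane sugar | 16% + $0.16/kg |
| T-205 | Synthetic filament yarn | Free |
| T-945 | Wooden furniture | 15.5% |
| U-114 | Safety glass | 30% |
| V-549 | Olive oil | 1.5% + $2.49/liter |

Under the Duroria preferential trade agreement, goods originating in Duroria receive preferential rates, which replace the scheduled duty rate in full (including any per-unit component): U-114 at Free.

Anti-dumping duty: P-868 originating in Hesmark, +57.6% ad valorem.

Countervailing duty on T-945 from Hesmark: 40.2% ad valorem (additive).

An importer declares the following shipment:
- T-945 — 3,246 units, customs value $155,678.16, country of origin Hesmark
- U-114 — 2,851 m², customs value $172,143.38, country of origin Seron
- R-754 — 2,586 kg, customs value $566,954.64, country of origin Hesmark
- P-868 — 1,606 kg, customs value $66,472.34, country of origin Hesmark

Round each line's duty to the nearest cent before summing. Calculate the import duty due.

Line 1 (T-945, Hesmark, 3,246 units, $155,678.16):
Base rate for T-945 is 15.5%.
Additional duty on T-945 from Hesmark: +40.2%. Applied ad valorem rate: 15.5% + 40.2% = 55.7%.
Duty = $155,678.16 × 55.7% = $86,712.74.
Line 2 (U-114, Seron, 2,851 m², $172,143.38):
Base rate for U-114 is 30%.
U-114 has an FTA preferential rate, but origin Seron is not Duroria; base rate stands.
Duty = $172,143.38 × 30% = $51,643.01.
Line 3 (R-754, Hesmark, 2,586 kg, $566,954.64):
Base rate for R-754 is 16% + $0.16/kg.
Duty = $566,954.64 × 16% + 2,586 × $0.16 = $91,126.50.
Line 4 (P-868, Hesmark, 1,606 kg, $66,472.34):
Base rate for P-868 is 14% + $0.34/kg.
Additional duty on P-868 from Hesmark: +57.6%. Applied ad valorem rate: 14% + 57.6% = 71.6%.
Duty = $66,472.34 × 71.6% + 1,606 × $0.34 = $48,140.24.
Total = $86,712.74 + $51,643.01 + $91,126.50 + $48,140.24 = $277,622.49.

$277,622.49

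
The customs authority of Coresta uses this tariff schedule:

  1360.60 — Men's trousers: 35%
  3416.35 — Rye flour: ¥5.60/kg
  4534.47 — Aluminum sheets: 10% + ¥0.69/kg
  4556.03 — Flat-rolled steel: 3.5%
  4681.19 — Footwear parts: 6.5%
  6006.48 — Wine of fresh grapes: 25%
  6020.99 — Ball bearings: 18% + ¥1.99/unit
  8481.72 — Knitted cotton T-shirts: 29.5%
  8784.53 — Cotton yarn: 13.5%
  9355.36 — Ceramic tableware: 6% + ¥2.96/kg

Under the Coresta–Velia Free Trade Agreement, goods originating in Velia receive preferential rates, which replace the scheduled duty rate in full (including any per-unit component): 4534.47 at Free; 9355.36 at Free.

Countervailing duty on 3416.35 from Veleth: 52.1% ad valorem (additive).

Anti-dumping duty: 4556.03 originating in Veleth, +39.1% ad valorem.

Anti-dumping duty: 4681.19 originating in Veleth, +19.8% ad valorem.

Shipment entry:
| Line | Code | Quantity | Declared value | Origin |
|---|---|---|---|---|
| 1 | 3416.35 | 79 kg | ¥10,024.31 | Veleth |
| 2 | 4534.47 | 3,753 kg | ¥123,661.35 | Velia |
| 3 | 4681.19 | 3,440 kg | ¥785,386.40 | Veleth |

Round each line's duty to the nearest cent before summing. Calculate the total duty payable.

¥212,221.69

Line 1 (3416.35, Veleth, 79 kg, ¥10,024.31):
Base rate for 3416.35 is ¥5.60/kg.
Additional duty on 3416.35 from Veleth: +52.1% ad valorem. Applied ad valorem rate = 52.1%.
Duty = ¥10,024.31 × 52.1% + 79 × ¥5.60 = ¥5,665.07.
Line 2 (4534.47, Velia, 3,753 kg, ¥123,661.35):
Base rate for 4534.47 is 10% + ¥0.69/kg.
Origin Velia qualifies under the Coresta–Velia agreement and 4534.47 is covered: preferential rate Free applies instead.
Duty = ¥123,661.35 × 0% = ¥0.00.
Line 3 (4681.19, Veleth, 3,440 kg, ¥785,386.40):
Base rate for 4681.19 is 6.5%.
Additional duty on 4681.19 from Veleth: +19.8%. Applied ad valorem rate: 6.5% + 19.8% = 26.3%.
Duty = ¥785,386.40 × 26.3% = ¥206,556.62.
Total = ¥5,665.07 + ¥0.00 + ¥206,556.62 = ¥212,221.69.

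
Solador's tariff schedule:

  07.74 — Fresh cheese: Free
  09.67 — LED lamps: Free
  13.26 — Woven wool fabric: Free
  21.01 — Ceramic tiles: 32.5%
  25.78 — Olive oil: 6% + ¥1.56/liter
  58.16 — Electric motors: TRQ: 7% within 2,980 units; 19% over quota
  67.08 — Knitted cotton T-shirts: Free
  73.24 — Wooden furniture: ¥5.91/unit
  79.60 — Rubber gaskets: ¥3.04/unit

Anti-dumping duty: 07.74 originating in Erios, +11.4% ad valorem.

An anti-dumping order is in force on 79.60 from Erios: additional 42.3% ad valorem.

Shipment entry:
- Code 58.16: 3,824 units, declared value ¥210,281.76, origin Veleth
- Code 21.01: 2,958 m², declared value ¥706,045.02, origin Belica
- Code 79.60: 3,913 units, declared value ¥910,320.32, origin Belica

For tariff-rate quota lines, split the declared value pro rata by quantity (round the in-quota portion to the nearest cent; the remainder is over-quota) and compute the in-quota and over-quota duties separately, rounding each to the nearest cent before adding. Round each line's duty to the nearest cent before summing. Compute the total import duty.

¥261,649.26

Line 1 (58.16, Veleth, 3,824 units, ¥210,281.76):
Code 58.16 is under a tariff-rate quota (threshold 2,980 units). In-quota: 2,980 units at 7%; over-quota: 844 units at 19%.
Pro-rata value split: in-quota = ¥210,281.76 × 2,980/3,824 = ¥163,870.20; over-quota = ¥210,281.76 − ¥163,870.20 = ¥46,411.56.
In-quota duty = ¥163,870.20 × 7% = ¥11,470.91. Over-quota duty = ¥46,411.56 × 19% = ¥8,818.20.
Line duty = ¥11,470.91 + ¥8,818.20 = ¥20,289.11.
Line 2 (21.01, Belica, 2,958 m², ¥706,045.02):
Base rate for 21.01 is 32.5%.
Duty = ¥706,045.02 × 32.5% = ¥229,464.63.
Line 3 (79.60, Belica, 3,913 units, ¥910,320.32):
Base rate for 79.60 is ¥3.04/unit.
The additional-duty order on 79.60 targets Erios, not Belica; it does not apply.
Duty = 3,913 × ¥3.04 = ¥11,895.52.
Total = ¥20,289.11 + ¥229,464.63 + ¥11,895.52 = ¥261,649.26.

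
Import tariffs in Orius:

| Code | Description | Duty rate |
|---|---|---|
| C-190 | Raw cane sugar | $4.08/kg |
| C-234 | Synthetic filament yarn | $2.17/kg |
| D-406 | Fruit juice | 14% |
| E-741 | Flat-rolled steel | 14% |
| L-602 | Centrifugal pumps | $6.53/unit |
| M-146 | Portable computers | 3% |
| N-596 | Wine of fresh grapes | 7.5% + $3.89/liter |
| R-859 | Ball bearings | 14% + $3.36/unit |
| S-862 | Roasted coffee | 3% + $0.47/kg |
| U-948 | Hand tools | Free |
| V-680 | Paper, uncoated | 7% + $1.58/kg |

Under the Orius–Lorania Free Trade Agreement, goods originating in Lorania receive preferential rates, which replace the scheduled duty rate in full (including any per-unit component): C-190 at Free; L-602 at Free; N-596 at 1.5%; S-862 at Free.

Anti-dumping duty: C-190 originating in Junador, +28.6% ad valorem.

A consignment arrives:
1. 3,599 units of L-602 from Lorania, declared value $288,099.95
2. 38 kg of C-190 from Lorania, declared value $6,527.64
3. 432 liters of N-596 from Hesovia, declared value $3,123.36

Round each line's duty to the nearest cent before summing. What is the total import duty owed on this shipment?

$1,914.73

Line 1 (L-602, Lorania, 3,599 units, $288,099.95):
Base rate for L-602 is $6.53/unit.
Origin Lorania qualifies under the Orius–Lorania agreement and L-602 is covered: preferential rate Free applies instead.
Duty = $288,099.95 × 0% = $0.00.
Line 2 (C-190, Lorania, 38 kg, $6,527.64):
Base rate for C-190 is $4.08/kg.
Origin Lorania qualifies under the Orius–Lorania agreement and C-190 is covered: preferential rate Free applies instead.
The additional-duty order on C-190 targets Junador, not Lorania; it does not apply.
Duty = $6,527.64 × 0% = $0.00.
Line 3 (N-596, Hesovia, 432 liters, $3,123.36):
Base rate for N-596 is 7.5% + $3.89/liter.
N-596 has an FTA preferential rate, but origin Hesovia is not Lorania; base rate stands.
Duty = $3,123.36 × 7.5% + 432 × $3.89 = $1,914.73.
Total = $0.00 + $0.00 + $1,914.73 = $1,914.73.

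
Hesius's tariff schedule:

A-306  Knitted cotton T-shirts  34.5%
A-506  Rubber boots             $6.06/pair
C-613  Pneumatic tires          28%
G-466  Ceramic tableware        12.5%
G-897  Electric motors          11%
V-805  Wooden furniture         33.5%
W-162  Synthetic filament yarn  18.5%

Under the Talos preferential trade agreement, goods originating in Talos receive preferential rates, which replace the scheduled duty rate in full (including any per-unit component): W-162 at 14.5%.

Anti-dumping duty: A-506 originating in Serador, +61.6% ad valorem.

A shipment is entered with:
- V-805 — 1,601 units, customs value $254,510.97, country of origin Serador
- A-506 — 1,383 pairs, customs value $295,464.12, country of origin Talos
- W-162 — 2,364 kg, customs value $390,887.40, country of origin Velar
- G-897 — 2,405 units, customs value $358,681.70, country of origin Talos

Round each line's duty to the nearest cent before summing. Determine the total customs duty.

$205,411.31

Line 1 (V-805, Serador, 1,601 units, $254,510.97):
Base rate for V-805 is 33.5%.
Duty = $254,510.97 × 33.5% = $85,261.17.
Line 2 (A-506, Talos, 1,383 pairs, $295,464.12):
Base rate for A-506 is $6.06/pair.
Origin Talos is the FTA partner but A-506 is not on the preference list; base rate stands.
The additional-duty order on A-506 targets Serador, not Talos; it does not apply.
Duty = 1,383 × $6.06 = $8,380.98.
Line 3 (W-162, Velar, 2,364 kg, $390,887.40):
Base rate for W-162 is 18.5%.
W-162 has an FTA preferential rate, but origin Velar is not Talos; base rate stands.
Duty = $390,887.40 × 18.5% = $72,314.17.
Line 4 (G-897, Talos, 2,405 units, $358,681.70):
Base rate for G-897 is 11%.
Origin Talos is the FTA partner but G-897 is not on the preference list; base rate stands.
Duty = $358,681.70 × 11% = $39,454.99.
Total = $85,261.17 + $8,380.98 + $72,314.17 + $39,454.99 = $205,411.31.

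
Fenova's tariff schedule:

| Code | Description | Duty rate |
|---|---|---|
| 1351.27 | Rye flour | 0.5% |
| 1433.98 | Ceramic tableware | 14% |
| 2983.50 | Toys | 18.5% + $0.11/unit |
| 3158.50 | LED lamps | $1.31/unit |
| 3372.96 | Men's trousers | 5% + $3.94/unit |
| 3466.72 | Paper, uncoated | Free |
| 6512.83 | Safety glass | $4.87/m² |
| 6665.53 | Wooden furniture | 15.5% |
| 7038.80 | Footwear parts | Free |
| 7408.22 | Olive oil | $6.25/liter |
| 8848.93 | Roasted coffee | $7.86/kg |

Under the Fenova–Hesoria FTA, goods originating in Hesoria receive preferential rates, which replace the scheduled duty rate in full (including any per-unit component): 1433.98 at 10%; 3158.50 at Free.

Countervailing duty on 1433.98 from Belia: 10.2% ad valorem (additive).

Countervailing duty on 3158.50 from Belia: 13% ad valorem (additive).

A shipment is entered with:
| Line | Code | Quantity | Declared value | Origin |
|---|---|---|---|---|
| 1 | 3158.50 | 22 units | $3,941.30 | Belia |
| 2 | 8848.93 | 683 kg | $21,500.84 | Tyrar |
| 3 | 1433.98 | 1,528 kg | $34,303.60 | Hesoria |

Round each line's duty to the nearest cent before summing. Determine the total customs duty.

$9,339.93

Line 1 (3158.50, Belia, 22 units, $3,941.30):
Base rate for 3158.50 is $1.31/unit.
3158.50 has an FTA preferential rate, but origin Belia is not Hesoria; base rate stands.
Additional duty on 3158.50 from Belia: +13% ad valorem. Applied ad valorem rate = 13%.
Duty = $3,941.30 × 13% + 22 × $1.31 = $541.19.
Line 2 (8848.93, Tyrar, 683 kg, $21,500.84):
Base rate for 8848.93 is $7.86/kg.
Duty = 683 × $7.86 = $5,368.38.
Line 3 (1433.98, Hesoria, 1,528 kg, $34,303.60):
Base rate for 1433.98 is 14%.
Origin Hesoria qualifies under the Fenova–Hesoria agreement and 1433.98 is covered: preferential rate 10% applies instead.
The additional-duty order on 1433.98 targets Belia, not Hesoria; it does not apply.
Duty = $34,303.60 × 10% = $3,430.36.
Total = $541.19 + $5,368.38 + $3,430.36 = $9,339.93.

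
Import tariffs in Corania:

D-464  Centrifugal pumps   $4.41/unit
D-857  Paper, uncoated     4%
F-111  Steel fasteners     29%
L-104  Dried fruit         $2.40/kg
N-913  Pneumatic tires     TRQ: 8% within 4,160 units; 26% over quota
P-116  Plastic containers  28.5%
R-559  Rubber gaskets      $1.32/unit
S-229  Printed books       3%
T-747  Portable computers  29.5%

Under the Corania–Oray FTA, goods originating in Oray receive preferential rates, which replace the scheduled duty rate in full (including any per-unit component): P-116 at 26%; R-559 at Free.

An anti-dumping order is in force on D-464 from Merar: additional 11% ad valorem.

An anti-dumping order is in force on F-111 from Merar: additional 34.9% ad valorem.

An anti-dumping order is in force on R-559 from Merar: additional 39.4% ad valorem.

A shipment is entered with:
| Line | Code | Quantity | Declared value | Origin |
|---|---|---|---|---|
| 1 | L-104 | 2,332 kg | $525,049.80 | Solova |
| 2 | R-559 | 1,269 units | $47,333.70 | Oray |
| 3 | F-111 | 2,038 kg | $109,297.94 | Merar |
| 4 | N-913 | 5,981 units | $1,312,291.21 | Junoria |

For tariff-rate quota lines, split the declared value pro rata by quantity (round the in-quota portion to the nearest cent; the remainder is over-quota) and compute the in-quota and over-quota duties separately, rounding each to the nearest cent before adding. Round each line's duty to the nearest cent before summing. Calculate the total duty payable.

Line 1 (L-104, Solova, 2,332 kg, $525,049.80):
Base rate for L-104 is $2.40/kg.
Duty = 2,332 × $2.40 = $5,596.80.
Line 2 (R-559, Oray, 1,269 units, $47,333.70):
Base rate for R-559 is $1.32/unit.
Origin Oray qualifies under the Corania–Oray agreement and R-559 is covered: preferential rate Free applies instead.
The additional-duty order on R-559 targets Merar, not Oray; it does not apply.
Duty = $47,333.70 × 0% = $0.00.
Line 3 (F-111, Merar, 2,038 kg, $109,297.94):
Base rate for F-111 is 29%.
Additional duty on F-111 from Merar: +34.9%. Applied ad valorem rate: 29% + 34.9% = 63.9%.
Duty = $109,297.94 × 63.9% = $69,841.38.
Line 4 (N-913, Junoria, 5,981 units, $1,312,291.21):
Code N-913 is under a tariff-rate quota (threshold 4,160 units). In-quota: 4,160 units at 8%; over-quota: 1,821 units at 26%.
Pro-rata value split: in-quota = $1,312,291.21 × 4,160/5,981 = $912,745.60; over-quota = $1,312,291.21 − $912,745.60 = $399,545.61.
In-quota duty = $912,745.60 × 8% = $73,019.65. Over-quota duty = $399,545.61 × 26% = $103,881.86.
Line duty = $73,019.65 + $103,881.86 = $176,901.51.
Total = $5,596.80 + $0.00 + $69,841.38 + $176,901.51 = $252,339.69.

$252,339.69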